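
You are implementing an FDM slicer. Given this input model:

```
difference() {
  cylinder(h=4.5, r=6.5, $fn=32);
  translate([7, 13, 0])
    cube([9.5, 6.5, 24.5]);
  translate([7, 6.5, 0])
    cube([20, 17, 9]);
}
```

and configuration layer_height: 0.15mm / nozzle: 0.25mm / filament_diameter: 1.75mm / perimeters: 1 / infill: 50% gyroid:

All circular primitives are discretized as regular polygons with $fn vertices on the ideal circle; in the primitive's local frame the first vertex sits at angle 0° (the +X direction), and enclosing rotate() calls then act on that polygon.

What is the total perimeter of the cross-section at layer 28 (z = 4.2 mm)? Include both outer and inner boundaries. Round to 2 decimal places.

At z = 4.2 mm: the r=6.5 cylinder contributes a regular 32-gon of circumradius 6.5 (perimeter = 2·32·6.500·sin(180°/32) = 40.78 mm); the cube at (7, 13) is present — its section is the full 9.5×6.5 rectangle (perimeter 32.00 mm); the cube at (7, 6.5) is present — its section is the full 20×17 rectangle (perimeter 74.00 mm); Subtracting the remaining from the first: starting from the r=6.5 cylinder, the 9.5×6.5 cube at (7, 13) misses the remaining region (no effect); the 20×17 cube at (7, 6.5) misses the remaining region (no effect) — boundary = 40.78 mm. Overall, the cross-section is a single solid region. Total boundary length (outer) = 40.78 mm.

40.78 mm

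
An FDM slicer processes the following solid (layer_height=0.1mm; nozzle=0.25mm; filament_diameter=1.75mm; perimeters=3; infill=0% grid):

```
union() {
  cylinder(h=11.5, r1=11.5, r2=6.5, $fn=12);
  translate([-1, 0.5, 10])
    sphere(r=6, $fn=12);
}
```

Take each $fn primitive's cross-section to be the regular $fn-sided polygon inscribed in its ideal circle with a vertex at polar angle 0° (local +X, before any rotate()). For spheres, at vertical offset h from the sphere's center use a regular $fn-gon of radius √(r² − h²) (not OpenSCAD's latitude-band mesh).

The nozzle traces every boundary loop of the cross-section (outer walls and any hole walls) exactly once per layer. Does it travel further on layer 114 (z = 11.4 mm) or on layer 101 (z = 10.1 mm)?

Layer 114 (z = 11.4): the cone (r1=11.5→r2=6.5) has section circumradius 6.543 here — a regular 12-gon (perimeter = 2·12·6.543·sin(180°/12) = 40.65 mm); the sphere at (-1, 0.5): section is a regular 12-gon, circumradius = √(r²−h²) = √(6²−1.4²) = 5.834 (perimeter = 2·12·5.834·sin(180°/12) = 36.24 mm); Combining (union): the regions partially overlap (shared area 99.01 mm²), so the edge portions inside another operand are dropped and the merged outline is re-measured after clipping — boundary = 41.18 mm. So its perimeter = 41.18 mm. Layer 101 (z = 10.1): the cone contributes a regular 12-gon of circumradius 7.109 (interpolated between r1=11.5 and r2=6.5 at t=0.878) (perimeter = 2·12·7.109·sin(180°/12) = 44.16 mm); the r=6 sphere at (-1, 0.5) slices to a regular 12-gon of circumradius 5.999 (√(r²−h²) with h=0.1 from center) (perimeter = 2·12·5.999·sin(180°/12) = 37.26 mm); Taking the union: the regions partially overlap (shared area 107.90 mm²), so the edge portions inside another operand are dropped and the merged outline is re-measured after clipping — boundary = 44.17 mm. So its perimeter = 44.17 mm. Layer 101 is larger (44.17 vs 41.18 mm).

layer 101 (z = 10.1 mm)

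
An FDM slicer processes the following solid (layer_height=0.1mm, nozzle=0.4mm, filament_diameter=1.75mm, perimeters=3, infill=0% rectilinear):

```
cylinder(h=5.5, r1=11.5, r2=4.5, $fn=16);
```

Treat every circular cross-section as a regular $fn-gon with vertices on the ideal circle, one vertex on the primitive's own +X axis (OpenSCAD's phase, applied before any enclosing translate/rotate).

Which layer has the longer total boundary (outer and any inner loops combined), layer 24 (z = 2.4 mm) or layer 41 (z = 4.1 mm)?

layer 24 (z = 2.4 mm)

Layer 24 (z = 2.4): the cone contributes a regular 16-gon of circumradius 8.445 (interpolated between r1=11.5 and r2=4.5 at t=0.436) (perimeter = 2·16·8.445·sin(180°/16) = 52.72 mm). So its perimeter = 52.72 mm. Layer 41 (z = 4.1): the cone (r1=11.5→r2=4.5) has section circumradius 6.282 here — a regular 16-gon (perimeter = 2·16·6.282·sin(180°/16) = 39.22 mm). So its perimeter = 39.22 mm. Layer 24 is larger (52.72 vs 39.22 mm).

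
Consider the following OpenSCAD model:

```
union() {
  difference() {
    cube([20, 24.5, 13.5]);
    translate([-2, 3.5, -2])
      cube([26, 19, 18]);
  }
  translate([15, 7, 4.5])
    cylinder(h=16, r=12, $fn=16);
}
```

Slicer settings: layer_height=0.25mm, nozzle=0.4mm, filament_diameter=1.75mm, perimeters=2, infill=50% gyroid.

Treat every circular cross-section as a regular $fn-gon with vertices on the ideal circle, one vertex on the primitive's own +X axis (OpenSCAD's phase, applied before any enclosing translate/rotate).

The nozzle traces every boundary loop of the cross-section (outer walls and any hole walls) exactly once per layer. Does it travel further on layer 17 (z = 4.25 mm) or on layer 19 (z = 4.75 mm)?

layer 19 (z = 4.75 mm)

Layer 17 (z = 4.25): the cube (footprint 20×24.5) is included at this height (perimeter 89.00 mm); the cube at (-2, 3.5) is present — its section is the full 26×19 rectangle (perimeter 90.00 mm); Subtracting the remaining from the first: starting from the 20×24.5 cube, the 26×19 cube at (-2, 3.5) partially overlaps it — only the 380.00 mm² overlap (of its 494.00 mm²) is removed, clipping the outline — boundary = 91.00 mm; the cylinder at (15, 7) does not reach this height (z outside [4.5, 20.5]); Merging all regions: only that combined region is present, so the union is just that shape — boundary = 91.00 mm. So its perimeter = 91.00 mm. Layer 19 (z = 4.75): the 20×24.5 cube contributes its full rectangle (perimeter 89.00 mm); the 26×19 cube at (-2, 3.5) contributes its full rectangle (perimeter 90.00 mm); Subtracting the remaining from the first: starting from the 20×24.5 cube, the 26×19 cube at (-2, 3.5) partially overlaps it — only the 380.00 mm² overlap (of its 494.00 mm²) is removed, clipping the outline — boundary = 91.00 mm; the cylinder at (15, 7): section is a regular 16-gon, circumradius r=12 (perimeter = 2·16·12.000·sin(180°/16) = 74.91 mm); Taking the union: the regions partially overlap (shared area 54.48 mm²), so the edge portions inside another operand are dropped and the merged outline is re-measured after clipping — boundary = 127.62 mm. So its perimeter = 127.62 mm. Layer 19 is larger (127.62 vs 91.00 mm).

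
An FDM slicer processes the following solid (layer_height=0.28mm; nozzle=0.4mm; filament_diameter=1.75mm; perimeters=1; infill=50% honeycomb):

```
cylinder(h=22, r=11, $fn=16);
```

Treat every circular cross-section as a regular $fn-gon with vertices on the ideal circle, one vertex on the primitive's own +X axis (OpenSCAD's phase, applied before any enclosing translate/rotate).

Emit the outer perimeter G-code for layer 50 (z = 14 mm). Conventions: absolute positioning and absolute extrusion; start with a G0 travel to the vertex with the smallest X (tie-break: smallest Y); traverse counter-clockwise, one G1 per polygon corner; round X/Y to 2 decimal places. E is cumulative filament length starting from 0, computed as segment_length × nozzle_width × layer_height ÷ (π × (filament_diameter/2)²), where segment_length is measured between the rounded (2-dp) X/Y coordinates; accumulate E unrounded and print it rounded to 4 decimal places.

G0 X-11.00 Y0.00 Z14.00
G1 X-10.16 Y-4.21 E0.1999
G1 X-7.78 Y-7.78 E0.3997
G1 X-4.21 Y-10.16 E0.5995
G1 X0.00 Y-11.00 E0.7994
G1 X4.21 Y-10.16 E0.9993
G1 X7.78 Y-7.78 E1.1991
G1 X10.16 Y-4.21 E1.3989
G1 X11.00 Y0.00 E1.5988
G1 X10.16 Y4.21 E1.7987
G1 X7.78 Y7.78 E1.9984
G1 X4.21 Y10.16 E2.1982
G1 X0.00 Y11.00 E2.3981
G1 X-4.21 Y10.16 E2.5980
G1 X-7.78 Y7.78 E2.7978
G1 X-10.16 Y4.21 E2.9976
G1 X-11.00 Y0.00 E3.1975

At z = 14 mm: the r=11 cylinder gives a regular 16-gon of circumradius 11 (constant along its height). The outline is a single polygon with 16 vertices. Extrusion per mm of travel: 0.4 × 0.28 / (π × 0.875²) = 0.046564. Accumulating E over each segment gives final E = 3.1975.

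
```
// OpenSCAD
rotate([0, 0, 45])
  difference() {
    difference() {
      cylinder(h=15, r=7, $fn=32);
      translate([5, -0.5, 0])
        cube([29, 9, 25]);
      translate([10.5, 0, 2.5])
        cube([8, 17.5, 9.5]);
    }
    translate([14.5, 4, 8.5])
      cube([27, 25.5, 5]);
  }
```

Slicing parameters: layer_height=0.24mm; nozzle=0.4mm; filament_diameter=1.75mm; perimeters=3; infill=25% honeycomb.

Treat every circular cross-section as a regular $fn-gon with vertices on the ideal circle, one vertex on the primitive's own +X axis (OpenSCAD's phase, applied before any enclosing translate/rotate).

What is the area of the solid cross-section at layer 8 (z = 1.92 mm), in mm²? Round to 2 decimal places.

At z = 1.92 mm: the cylinder: section is a regular 32-gon, circumradius r=7 (area = (32/2)·7.000²·sin(360°/32) = 152.95 mm²); the 29×9 cube at (5, -0.5) contributes its full rectangle (area 261.00 mm²); the cube at (10.5, 0) is absent (z outside [2.5, 12]); Subtracting the remaining from the first: starting from the r=7 cylinder (152.95 mm²), the 29×9 cube at (5, -0.5) partially overlaps it — only the 7.61 mm² overlap (of its 261.00 mm²) is removed, clipping the outline — area = 145.34 mm²; the cube at (14.5, 4) is not intersected at this z (z outside [8.5, 13.5]); After the difference (first − rest): none of the subtracted shapes is present at this height, so the result so far is unchanged — area = 145.34 mm²; (rotated 45° about Z; rotation is an isometry so areas/perimeters/island counts are preserved). Overall, the cross-section is a single solid region. Net area = 145.34 mm².

145.34 mm²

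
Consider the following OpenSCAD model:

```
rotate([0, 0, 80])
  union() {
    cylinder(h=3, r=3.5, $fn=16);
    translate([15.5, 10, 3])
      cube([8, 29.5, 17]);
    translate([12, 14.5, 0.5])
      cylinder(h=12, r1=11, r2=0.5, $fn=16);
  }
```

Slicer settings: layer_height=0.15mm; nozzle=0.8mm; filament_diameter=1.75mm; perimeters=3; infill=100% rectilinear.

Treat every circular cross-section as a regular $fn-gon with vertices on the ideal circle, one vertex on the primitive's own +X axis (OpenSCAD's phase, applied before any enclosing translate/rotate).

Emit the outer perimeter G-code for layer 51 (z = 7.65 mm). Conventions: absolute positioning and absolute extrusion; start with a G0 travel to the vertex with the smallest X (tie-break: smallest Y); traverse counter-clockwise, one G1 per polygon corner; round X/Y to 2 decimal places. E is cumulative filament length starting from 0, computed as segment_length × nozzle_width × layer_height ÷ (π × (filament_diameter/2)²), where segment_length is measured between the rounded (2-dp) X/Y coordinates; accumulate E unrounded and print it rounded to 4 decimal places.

At z = 7.65 mm: the cylinder is not intersected at this z (z outside [0, 3]); the cube at (15.5, 10) is present — its section is the full 8×29.5 rectangle; the cone at (12, 14.5) (r1=11→r2=0.5) has section circumradius 4.744 here — a regular 16-gon; Taking the union: the regions partially overlap (shared area 5.03 mm²), so overlapping operands fuse into one piece — 1 connected region; (rotated 80° about Z; rotation is an isometry so areas/perimeters/island counts are preserved). The outline is a single polygon with 19 vertices. Extrusion per mm of travel: 0.8 × 0.15 / (π × 0.875²) = 0.049890. Accumulating E over each segment gives final E = 4.5633.

G0 X-36.21 Y22.12 Z7.65
G1 X-14.68 Y18.33 E1.0907
G1 X-14.92 Y18.22 E1.1038
G1 X-16.20 Y16.88 E1.1963
G1 X-16.87 Y15.16 E1.2884
G1 X-16.83 Y13.31 E1.3807
G1 X-16.08 Y11.61 E1.4734
G1 X-14.74 Y10.33 E1.5658
G1 X-13.02 Y9.66 E1.6579
G1 X-11.17 Y9.70 E1.7502
G1 X-9.48 Y10.45 E1.8425
G1 X-8.20 Y11.79 E1.9349
G1 X-7.52 Y13.51 E2.0272
G1 X-7.56 Y15.36 E2.1195
G1 X-8.31 Y17.06 E2.2122
G1 X-8.50 Y17.24 E2.2253
G1 X-7.16 Y17.00 E2.2932
G1 X-5.77 Y24.88 E2.6924
G1 X-34.82 Y30.00 E4.1641
G1 X-36.21 Y22.12 E4.5633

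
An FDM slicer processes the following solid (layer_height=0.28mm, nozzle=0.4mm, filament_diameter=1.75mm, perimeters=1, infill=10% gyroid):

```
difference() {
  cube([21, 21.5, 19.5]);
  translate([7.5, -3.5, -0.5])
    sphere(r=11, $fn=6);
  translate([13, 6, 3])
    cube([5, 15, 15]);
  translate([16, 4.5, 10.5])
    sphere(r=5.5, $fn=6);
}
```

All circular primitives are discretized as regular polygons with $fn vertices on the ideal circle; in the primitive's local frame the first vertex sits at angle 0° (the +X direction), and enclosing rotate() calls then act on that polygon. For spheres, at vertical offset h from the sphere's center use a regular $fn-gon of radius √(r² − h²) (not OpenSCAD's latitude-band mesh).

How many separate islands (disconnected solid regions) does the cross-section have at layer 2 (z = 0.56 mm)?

At z = 0.56 mm: the cube is present — its section is the full 21×21.5 rectangle; the r=11 sphere at (7.5, -3.5) contributes a regular 6-gon of circumradius √(11²−1.06²) = 10.949; the cube at (13, 6) is not intersected at this z (z outside [3, 18]); the sphere at (16, 4.5) is absent (|z−center|=9.940 > r=5.5); After the difference (first − rest): starting from the 21×21.5 cube, the r=11 sphere at (7.5, -3.5) partially overlaps it — only the 84.39 mm² overlap (of its 311.45 mm²) is removed, clipping the outline — 1 connected region. Overall, the cross-section is a single solid region. Island count = 1.

1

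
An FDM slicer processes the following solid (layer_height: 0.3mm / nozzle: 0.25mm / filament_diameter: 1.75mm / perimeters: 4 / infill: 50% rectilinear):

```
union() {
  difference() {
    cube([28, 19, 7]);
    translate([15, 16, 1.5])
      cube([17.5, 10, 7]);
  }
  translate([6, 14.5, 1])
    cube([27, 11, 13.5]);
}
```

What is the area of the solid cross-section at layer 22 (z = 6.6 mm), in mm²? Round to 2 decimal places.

730.00 mm²

At z = 6.6 mm: the cube (footprint 28×19) is included at this height (area 532.00 mm²); the 17.5×10 cube at (15, 16) contributes its full rectangle (area 175.00 mm²); After the difference (first − rest): starting from the 28×19 cube (532.00 mm²), the 17.5×10 cube at (15, 16) partially overlaps it — only the 39.00 mm² overlap (of its 175.00 mm²) is removed, clipping the outline — area = 493.00 mm²; the 27×11 cube at (6, 14.5) contributes its full rectangle (area 297.00 mm²); Merging all regions: the regions partially overlap — summed areas 790.00 mm² minus the doubly-counted overlap 60.00 mm² gives 730.00 mm² — area = 730.00 mm². Overall, the cross-section is a single solid region. Net area = 730.00 mm².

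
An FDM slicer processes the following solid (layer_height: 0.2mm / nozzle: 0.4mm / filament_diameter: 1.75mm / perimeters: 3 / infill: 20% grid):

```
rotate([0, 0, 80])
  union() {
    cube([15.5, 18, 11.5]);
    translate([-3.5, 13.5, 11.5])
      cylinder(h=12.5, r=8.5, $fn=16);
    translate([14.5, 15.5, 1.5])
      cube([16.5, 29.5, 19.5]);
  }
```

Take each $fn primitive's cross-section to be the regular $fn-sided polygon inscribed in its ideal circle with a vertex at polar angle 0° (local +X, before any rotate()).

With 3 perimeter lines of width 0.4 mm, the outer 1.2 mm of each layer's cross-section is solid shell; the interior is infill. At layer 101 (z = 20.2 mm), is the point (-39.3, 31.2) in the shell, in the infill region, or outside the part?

shell

At z = 20.2 mm: the cube is absent (z outside [0, 11.5]); the r=8.5 cylinder at (-3.5, 13.5) gives a regular 16-gon of circumradius 8.5 (constant along its height); the cube at (14.5, 15.5) is present — its section is the full 16.5×29.5 rectangle; Taking the union: the 2 present regions are separate (no shared area or edge), so areas and boundary lengths simply add and each stays a separate island — 2 connected regions; (rotated 80° about Z; rotation is an isometry so areas/perimeters/island counts are preserved). Overall, the cross-section has 2 separate islands. Undo the 80° rotation: the query point maps to (23.902, 44.121) in the un-rotated model frame. The nearest boundary edge runs (14.50, 45.00)→(31.00, 45.00); distance from the point to it = 0.88 mm. (Shell/infill is judged within the island containing the point — the largest one.) The point is inside the cross-section, 0.88 mm from the nearest boundary — within the 1.2 mm shell band (3 × 0.4).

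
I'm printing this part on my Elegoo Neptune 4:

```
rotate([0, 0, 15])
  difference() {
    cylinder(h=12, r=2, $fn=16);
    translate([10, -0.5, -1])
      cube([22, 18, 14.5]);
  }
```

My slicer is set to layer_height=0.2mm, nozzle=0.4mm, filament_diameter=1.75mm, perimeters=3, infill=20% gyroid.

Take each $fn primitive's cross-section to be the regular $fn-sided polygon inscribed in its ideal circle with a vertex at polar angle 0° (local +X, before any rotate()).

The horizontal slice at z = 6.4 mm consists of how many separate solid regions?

At z = 6.4 mm: the r=2 cylinder gives a regular 16-gon of circumradius 2 (constant along its height); the cube at (10, -0.5) is present — its section is the full 22×18 rectangle; Taking the first minus the rest: starting from the r=2 cylinder, the 22×18 cube at (10, -0.5) misses the remaining region (no effect) — 1 connected region; (rotated 15° about Z; rotation is an isometry so areas/perimeters/island counts are preserved). The result has 1 disconnected region.

1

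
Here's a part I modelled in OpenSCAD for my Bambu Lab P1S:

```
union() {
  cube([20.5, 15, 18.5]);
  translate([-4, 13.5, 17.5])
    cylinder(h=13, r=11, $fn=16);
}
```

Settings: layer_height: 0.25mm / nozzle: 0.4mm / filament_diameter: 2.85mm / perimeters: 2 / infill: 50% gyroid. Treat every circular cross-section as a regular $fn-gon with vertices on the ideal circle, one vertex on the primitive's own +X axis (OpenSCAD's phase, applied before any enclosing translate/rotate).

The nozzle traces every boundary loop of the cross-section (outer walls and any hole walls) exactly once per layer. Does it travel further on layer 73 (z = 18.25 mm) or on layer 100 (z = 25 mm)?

Layer 73 (z = 18.25): the cube (footprint 20.5×15) is included at this height (perimeter 71.00 mm); the r=11 cylinder at (-4, 13.5) contributes a regular 16-gon of circumradius 11 (perimeter = 2·16·11.000·sin(180°/16) = 68.67 mm); Taking the union: the regions partially overlap (shared area 60.48 mm²), so the edge portions inside another operand are dropped and the merged outline is re-measured after clipping — boundary = 106.65 mm. So its perimeter = 106.65 mm. Layer 100 (z = 25): the cube is absent (z outside [0, 18.5]); the cylinder at (-4, 13.5): section is a regular 16-gon, circumradius r=11 (perimeter = 2·16·11.000·sin(180°/16) = 68.67 mm); Taking the union: only the r=11 cylinder at (-4, 13.5) is present, so the union is just that shape — boundary = 68.67 mm. So its perimeter = 68.67 mm. Layer 73 is larger (106.65 vs 68.67 mm).

layer 73 (z = 18.25 mm)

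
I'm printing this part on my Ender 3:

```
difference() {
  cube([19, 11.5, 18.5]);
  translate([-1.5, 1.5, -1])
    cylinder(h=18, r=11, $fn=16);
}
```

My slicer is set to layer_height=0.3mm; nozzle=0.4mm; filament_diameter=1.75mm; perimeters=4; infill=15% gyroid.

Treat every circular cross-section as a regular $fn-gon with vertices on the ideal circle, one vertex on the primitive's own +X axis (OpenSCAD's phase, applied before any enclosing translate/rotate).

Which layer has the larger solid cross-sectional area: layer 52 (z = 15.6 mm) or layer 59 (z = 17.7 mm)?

Layer 52 (z = 15.6): the 19×11.5 cube contributes its full rectangle (area 218.50 mm²); the cylinder at (-1.5, 1.5): section is a regular 16-gon, circumradius r=11 (area = (16/2)·11.000²·sin(360°/16) = 370.44 mm²); After the difference (first − rest): starting from the 19×11.5 cube (218.50 mm²), the r=11 cylinder at (-1.5, 1.5) partially overlaps it — only the 89.17 mm² overlap (of its 370.44 mm²) is removed, clipping the outline — area = 129.33 mm². So its area = 129.33 mm². Layer 59 (z = 17.7): the 19×11.5 cube contributes its full rectangle (area 218.50 mm²); the cylinder at (-1.5, 1.5) is not intersected at this z (z outside [-1, 17]); Subtracting the remaining from the first: none of the subtracted shapes is present at this height, so the 19×11.5 cube is unchanged — area = 218.50 mm². So its area = 218.50 mm². Layer 59 is larger (218.50 vs 129.33 mm²).

layer 59 (z = 17.7 mm)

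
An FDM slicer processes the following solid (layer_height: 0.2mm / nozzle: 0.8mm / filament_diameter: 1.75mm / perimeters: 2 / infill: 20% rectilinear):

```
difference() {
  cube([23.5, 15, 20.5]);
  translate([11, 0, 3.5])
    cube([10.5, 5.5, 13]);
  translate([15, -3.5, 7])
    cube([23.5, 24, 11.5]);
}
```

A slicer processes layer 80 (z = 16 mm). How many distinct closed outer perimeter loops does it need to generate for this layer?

1

At z = 16 mm: the 23.5×15 cube contributes its full rectangle; the cube at (11, 0) (footprint 10.5×5.5) is included at this height; the cube at (15, -3.5) (footprint 23.5×24) is included at this height; After the difference (first − rest): starting from the 23.5×15 cube, the 10.5×5.5 cube at (11, 0) lies inside it touching the edge (removes its full 57.75 mm²); the 23.5×24 cube at (15, -3.5) partially overlaps it — only the 91.75 mm² overlap (of its 564.00 mm²) is removed, clipping the outline — 1 connected region. The result has 1 disconnected region.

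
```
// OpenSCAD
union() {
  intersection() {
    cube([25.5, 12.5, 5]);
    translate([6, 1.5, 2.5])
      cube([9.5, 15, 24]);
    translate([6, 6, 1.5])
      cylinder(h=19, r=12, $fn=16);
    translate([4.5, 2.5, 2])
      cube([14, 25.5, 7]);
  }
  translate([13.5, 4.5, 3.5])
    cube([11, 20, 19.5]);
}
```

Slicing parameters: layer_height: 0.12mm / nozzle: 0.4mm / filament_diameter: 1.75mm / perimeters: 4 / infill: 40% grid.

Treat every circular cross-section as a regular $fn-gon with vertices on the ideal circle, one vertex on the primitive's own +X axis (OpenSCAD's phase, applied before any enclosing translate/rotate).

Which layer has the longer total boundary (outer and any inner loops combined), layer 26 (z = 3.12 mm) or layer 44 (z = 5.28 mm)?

layer 44 (z = 5.28 mm)

Layer 26 (z = 3.12): the cube is present — its section is the full 25.5×12.5 rectangle (perimeter 76.00 mm); the cube at (6, 1.5) (footprint 9.5×15) is included at this height (perimeter 49.00 mm); the r=12 cylinder at (6, 6) contributes a regular 16-gon of circumradius 12 (perimeter = 2·16·12.000·sin(180°/16) = 74.91 mm); the 14×25.5 cube at (4.5, 2.5) contributes its full rectangle (perimeter 79.00 mm); Taking the intersection: the 9.5×15 cube at (6, 1.5) partially overlaps the 25.5×12.5 cube; clipping to the common part keeps 104.50 mm²; the running intersection lies inside the r=12 cylinder at (6, 6), so it is kept whole; the 14×25.5 cube at (4.5, 2.5) partially overlaps the running intersection; clipping to the common part keeps 95.00 mm² — boundary = 39.00 mm; the cube at (13.5, 4.5) is not intersected at this z (z outside [3.5, 23]); Combining (union): only the result so far is present, so the union is just that shape — boundary = 39.00 mm. So its perimeter = 39.00 mm. Layer 44 (z = 5.28): the cube does not reach this height (z outside [0, 5]); the cube at (6, 1.5) is present — its section is the full 9.5×15 rectangle (perimeter 49.00 mm); the r=12 cylinder at (6, 6) gives a regular 16-gon of circumradius 12 (constant along its height) (perimeter = 2·16·12.000·sin(180°/16) = 74.91 mm); the cube at (4.5, 2.5) (footprint 14×25.5) is included at this height (perimeter 79.00 mm); Taking the intersection: at least one operand is absent at this height, so nothing remains; the cube at (13.5, 4.5) is present — its section is the full 11×20 rectangle (perimeter 62.00 mm); Combining (union): only the 11×20 cube at (13.5, 4.5) is present, so the union is just that shape — boundary = 62.00 mm. So its perimeter = 62.00 mm. Layer 44 is larger (62.00 vs 39.00 mm).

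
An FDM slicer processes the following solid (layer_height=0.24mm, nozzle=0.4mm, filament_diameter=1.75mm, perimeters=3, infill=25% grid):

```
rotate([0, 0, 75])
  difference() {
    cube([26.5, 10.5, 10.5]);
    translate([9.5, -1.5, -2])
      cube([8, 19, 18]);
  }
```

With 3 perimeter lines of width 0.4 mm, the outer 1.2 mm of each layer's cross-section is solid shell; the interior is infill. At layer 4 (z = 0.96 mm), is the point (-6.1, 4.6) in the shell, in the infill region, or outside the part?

At z = 0.96 mm: the cube (footprint 26.5×10.5) is included at this height; the cube at (9.5, -1.5) is present — its section is the full 8×19 rectangle; Taking the first minus the rest: starting from the 26.5×10.5 cube, the 8×19 cube at (9.5, -1.5) partially overlaps it — only the 84.00 mm² overlap (of its 152.00 mm²) is removed, clipping the outline — 2 connected regions; (whole slice rotated 75° about Z — lengths, areas and connectivity unchanged). Overall, the cross-section has 2 separate islands. Undo the 75° rotation: the query point maps to (2.864, 7.083) in the un-rotated model frame. The nearest boundary edge runs (0.00, 0.00)→(0.00, 10.50); distance from the point to it = 2.86 mm. (Shell/infill is judged within the island containing the point — the largest one.) The point is inside the cross-section and 2.86 mm from the nearest boundary — more than the 1.2 mm shell width (3 × 0.4), so it's in the infill interior.

infill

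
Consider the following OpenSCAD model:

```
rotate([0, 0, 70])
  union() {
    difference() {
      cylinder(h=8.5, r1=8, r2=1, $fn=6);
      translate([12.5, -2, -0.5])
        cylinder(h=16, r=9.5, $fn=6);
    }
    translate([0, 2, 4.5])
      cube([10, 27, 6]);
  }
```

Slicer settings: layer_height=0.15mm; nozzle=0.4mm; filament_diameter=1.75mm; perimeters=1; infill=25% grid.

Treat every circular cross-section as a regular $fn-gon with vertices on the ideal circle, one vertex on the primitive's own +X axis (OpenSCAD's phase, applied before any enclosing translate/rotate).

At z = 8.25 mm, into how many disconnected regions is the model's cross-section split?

2

At z = 8.25 mm: the cone: at t=0.971 of its height the radius interpolates to r₁+(r₂−r₁)t = 1.206, giving a regular 6-gon of that circumradius; the r=9.5 cylinder at (12.5, -2) contributes a regular 6-gon of circumradius 9.5; Taking the first minus the rest: starting from the cone, the r=9.5 cylinder at (12.5, -2) misses the remaining region (no effect) — 1 connected region; the cube at (0, 2) (footprint 10×27) is included at this height; Taking the union: the 2 present regions are separate (no shared area or edge), so areas and boundary lengths simply add and each stays a separate island — 2 connected regions; (whole slice rotated 70° about Z — lengths, areas and connectivity unchanged). The result has 2 disconnected regions.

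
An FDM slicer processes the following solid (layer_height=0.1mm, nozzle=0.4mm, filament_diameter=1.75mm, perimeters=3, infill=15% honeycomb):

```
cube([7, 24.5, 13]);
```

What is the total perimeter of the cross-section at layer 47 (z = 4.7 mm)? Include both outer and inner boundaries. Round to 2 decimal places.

At z = 4.7 mm: the cube is present — its section is the full 7×24.5 rectangle (perimeter 63.00 mm). Overall, the cross-section is a single solid region. Total boundary length (outer) = 63.00 mm.

63.00 mm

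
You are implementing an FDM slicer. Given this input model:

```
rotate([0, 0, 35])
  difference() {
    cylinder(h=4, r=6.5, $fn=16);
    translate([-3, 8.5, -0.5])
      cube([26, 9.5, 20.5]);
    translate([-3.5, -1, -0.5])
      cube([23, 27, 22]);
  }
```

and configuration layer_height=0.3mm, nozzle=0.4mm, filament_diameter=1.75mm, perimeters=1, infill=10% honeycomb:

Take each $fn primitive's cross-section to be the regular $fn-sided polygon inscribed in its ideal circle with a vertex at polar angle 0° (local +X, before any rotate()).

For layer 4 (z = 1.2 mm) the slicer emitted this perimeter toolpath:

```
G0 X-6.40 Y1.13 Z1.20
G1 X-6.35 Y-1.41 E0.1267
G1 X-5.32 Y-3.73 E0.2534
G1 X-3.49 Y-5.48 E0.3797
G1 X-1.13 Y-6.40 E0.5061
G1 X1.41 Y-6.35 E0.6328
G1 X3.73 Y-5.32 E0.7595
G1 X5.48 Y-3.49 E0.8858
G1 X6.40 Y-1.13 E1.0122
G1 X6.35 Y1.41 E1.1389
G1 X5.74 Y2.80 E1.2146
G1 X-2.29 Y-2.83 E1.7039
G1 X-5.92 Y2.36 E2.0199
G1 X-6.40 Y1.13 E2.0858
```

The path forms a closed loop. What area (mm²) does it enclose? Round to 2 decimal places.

Apply the shoelace formula to the sequence of (X, Y) vertices; enclosed area = 65.82 mm².

65.82 mm²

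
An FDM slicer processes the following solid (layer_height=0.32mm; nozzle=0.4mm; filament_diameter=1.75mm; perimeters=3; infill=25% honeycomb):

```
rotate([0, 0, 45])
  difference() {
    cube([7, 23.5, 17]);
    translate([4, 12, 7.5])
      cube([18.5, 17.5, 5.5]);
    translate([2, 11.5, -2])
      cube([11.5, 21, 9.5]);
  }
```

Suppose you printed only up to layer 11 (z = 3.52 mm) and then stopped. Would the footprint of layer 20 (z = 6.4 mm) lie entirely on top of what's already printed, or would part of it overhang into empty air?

entirely on top

Compare the two slices. At z = 3.52: the 7×23.5 cube contributes its full rectangle (area 164.50 mm²); the cube at (4, 12) is not intersected at this z (z outside [7.5, 13]); the 11.5×21 cube at (2, 11.5) contributes its full rectangle (area 241.50 mm²); Taking the first minus the rest: starting from the 7×23.5 cube (164.50 mm²), the 11.5×21 cube at (2, 11.5) partially overlaps it — only the 60.00 mm² overlap (of its 241.50 mm²) is removed, clipping the outline — area = 104.50 mm²; (whole slice rotated 45° about Z — lengths, areas and connectivity unchanged). At z = 6.4: the cube is present — its section is the full 7×23.5 rectangle (area 164.50 mm²); the cube at (4, 12) is not intersected at this z (z outside [7.5, 13]); the cube at (2, 11.5) is present — its section is the full 11.5×21 rectangle (area 241.50 mm²); Taking the first minus the rest: starting from the 7×23.5 cube (164.50 mm²), the 11.5×21 cube at (2, 11.5) partially overlaps it — only the 60.00 mm² overlap (of its 241.50 mm²) is removed, clipping the outline — area = 104.50 mm²; (whole slice rotated 45° about Z — lengths, areas and connectivity unchanged). Checking containment: the cross-section at z = 6.4 is a subset of the cross-section at z = 3.52.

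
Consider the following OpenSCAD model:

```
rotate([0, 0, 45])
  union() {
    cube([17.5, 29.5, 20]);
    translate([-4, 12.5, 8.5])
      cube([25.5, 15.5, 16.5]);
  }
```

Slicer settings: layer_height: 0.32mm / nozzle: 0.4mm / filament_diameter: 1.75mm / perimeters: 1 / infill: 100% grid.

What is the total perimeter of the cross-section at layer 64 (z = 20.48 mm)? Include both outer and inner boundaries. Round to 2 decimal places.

At z = 20.48 mm: the cube does not reach this height (z outside [0, 20]); the 25.5×15.5 cube at (-4, 12.5) contributes its full rectangle (perimeter 82.00 mm); Merging all regions: only the 25.5×15.5 cube at (-4, 12.5) is present, so the union is just that shape — boundary = 82.00 mm; (rotated 45° about Z; rotation is an isometry so areas/perimeters/island counts are preserved). Overall, the cross-section is a single solid region. Total boundary length (outer) = 82.00 mm.

82.00 mm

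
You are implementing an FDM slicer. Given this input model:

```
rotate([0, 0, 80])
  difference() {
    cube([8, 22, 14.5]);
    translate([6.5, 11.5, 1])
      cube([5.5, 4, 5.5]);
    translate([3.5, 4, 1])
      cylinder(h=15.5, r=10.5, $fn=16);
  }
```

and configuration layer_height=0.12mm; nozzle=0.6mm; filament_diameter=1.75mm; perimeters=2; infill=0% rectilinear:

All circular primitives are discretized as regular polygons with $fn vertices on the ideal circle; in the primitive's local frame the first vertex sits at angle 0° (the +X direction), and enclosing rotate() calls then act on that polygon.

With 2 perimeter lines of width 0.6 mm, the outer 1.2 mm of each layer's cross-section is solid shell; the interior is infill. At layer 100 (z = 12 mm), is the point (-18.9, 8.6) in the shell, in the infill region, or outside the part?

At z = 12 mm: the cube is present — its section is the full 8×22 rectangle; the cube at (6.5, 11.5) is not intersected at this z (z outside [1, 6.5]); the r=10.5 cylinder at (3.5, 4) contributes a regular 16-gon of circumradius 10.5; Taking the first minus the rest: starting from the 8×22 cube, the r=10.5 cylinder at (3.5, 4) partially overlaps it — only the 112.71 mm² overlap (of its 337.53 mm²) is removed, clipping the outline — 1 connected region; (whole slice rotated 80° about Z — lengths, areas and connectivity unchanged). Overall, the cross-section is a single solid region. Undo the 80° rotation: the query point maps to (5.187, 20.106) in the un-rotated model frame. The nearest boundary edge runs (0.00, 22.00)→(8.00, 22.00); distance from the point to it = 1.89 mm. The point is inside the cross-section and 1.89 mm from the nearest boundary — more than the 1.2 mm shell width (2 × 0.6), so it's in the infill interior.

infill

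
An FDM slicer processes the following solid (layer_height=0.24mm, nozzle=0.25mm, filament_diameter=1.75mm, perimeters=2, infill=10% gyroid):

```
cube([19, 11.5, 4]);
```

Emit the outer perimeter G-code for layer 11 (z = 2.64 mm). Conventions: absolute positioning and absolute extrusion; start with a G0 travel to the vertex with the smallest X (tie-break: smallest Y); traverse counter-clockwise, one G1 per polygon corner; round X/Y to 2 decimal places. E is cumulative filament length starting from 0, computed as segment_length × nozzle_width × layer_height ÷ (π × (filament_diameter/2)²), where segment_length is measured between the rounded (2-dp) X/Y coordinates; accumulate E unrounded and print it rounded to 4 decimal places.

G0 X0.00 Y0.00 Z2.64
G1 X19.00 Y0.00 E0.4740
G1 X19.00 Y11.50 E0.7608
G1 X0.00 Y11.50 E1.2348
G1 X0.00 Y0.00 E1.5217

At z = 2.64 mm: the 19×11.5 cube contributes its full rectangle. The outline is a single polygon with 4 vertices. Extrusion per mm of travel: 0.25 × 0.24 / (π × 0.875²) = 0.024945. Accumulating E over each segment gives final E = 1.5217.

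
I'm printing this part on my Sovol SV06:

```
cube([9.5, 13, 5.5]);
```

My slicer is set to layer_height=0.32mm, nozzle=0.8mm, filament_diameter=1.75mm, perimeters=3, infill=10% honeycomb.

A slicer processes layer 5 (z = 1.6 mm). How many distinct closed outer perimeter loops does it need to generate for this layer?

At z = 1.6 mm: the cube (footprint 9.5×13) is included at this height. The result has 1 disconnected region.

1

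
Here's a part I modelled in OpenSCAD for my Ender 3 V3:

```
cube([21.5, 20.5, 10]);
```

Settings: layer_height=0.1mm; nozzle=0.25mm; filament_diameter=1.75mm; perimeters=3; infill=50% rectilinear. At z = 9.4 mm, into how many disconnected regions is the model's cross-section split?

1

At z = 9.4 mm: the 21.5×20.5 cube contributes its full rectangle. The result has 1 disconnected region.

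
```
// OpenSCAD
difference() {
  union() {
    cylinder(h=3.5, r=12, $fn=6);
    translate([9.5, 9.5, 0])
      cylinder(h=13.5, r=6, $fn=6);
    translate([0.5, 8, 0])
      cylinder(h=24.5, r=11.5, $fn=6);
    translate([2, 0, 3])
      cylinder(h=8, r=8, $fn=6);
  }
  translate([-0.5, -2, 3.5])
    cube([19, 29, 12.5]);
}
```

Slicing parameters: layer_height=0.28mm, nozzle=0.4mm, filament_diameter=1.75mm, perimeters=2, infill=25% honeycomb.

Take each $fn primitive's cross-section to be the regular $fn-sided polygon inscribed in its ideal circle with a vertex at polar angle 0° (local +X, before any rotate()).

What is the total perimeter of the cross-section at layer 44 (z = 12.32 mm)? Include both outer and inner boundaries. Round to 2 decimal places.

At z = 12.32 mm: the cylinder does not reach this height (z outside [0, 3.5]); the r=6 cylinder at (9.5, 9.5) gives a regular 6-gon of circumradius 6 (constant along its height) (perimeter = 2·6·6.000·sin(180°/6) = 36.00 mm); the cylinder at (0.5, 8): section is a regular 6-gon, circumradius r=11.5 (perimeter = 2·6·11.500·sin(180°/6) = 69.00 mm); the cylinder at (2, 0) does not reach this height (z outside [3, 11]); Taking the union: the regions partially overlap (shared area 55.86 mm²), so the edge portions inside another operand are dropped and the merged outline is re-measured after clipping — boundary = 76.00 mm; the cube at (-0.5, -2) (footprint 19×29) is included at this height (perimeter 96.00 mm); After the difference (first − rest): starting from the result so far, the 19×29 cube at (-0.5, -2) partially overlaps it — only the 229.39 mm² overlap (of its 551.00 mm²) is removed, clipping the outline — boundary = 52.42 mm. Overall, the cross-section is a single solid region. Total boundary length (outer) = 52.42 mm.

52.42 mm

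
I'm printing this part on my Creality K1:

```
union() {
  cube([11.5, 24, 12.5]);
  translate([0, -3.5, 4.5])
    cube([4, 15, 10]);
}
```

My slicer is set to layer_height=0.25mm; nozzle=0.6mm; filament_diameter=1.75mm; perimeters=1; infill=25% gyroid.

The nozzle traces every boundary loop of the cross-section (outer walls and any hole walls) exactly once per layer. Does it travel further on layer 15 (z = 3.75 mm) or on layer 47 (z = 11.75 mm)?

Layer 15 (z = 3.75): the cube is present — its section is the full 11.5×24 rectangle (perimeter 71.00 mm); the cube at (0, -3.5) does not reach this height (z outside [4.5, 14.5]); Taking the union: only the 11.5×24 cube is present, so the union is just that shape — boundary = 71.00 mm. So its perimeter = 71.00 mm. Layer 47 (z = 11.75): the 11.5×24 cube contributes its full rectangle (perimeter 71.00 mm); the 4×15 cube at (0, -3.5) contributes its full rectangle (perimeter 38.00 mm); Merging all regions: the regions partially overlap (shared area 46.00 mm²), so the edge portions inside another operand are dropped and the merged outline is re-measured after clipping — boundary = 78.00 mm. So its perimeter = 78.00 mm. Layer 47 is larger (78.00 vs 71.00 mm).

layer 47 (z = 11.75 mm)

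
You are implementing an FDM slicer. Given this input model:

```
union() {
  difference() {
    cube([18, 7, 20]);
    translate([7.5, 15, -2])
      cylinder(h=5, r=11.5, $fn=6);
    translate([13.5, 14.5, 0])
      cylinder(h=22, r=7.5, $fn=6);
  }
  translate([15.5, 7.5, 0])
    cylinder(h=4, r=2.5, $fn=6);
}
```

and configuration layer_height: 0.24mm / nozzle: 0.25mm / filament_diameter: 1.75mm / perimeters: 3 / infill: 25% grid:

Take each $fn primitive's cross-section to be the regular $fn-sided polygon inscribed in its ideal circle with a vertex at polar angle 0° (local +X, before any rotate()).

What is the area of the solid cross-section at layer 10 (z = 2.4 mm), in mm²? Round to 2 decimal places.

At z = 2.4 mm: the cube (footprint 18×7) is included at this height (area 126.00 mm²); the r=11.5 cylinder at (7.5, 15) gives a regular 6-gon of circumradius 11.5 (constant along its height) (area = (6/2)·11.500²·sin(360°/6) = 343.60 mm²); the r=7.5 cylinder at (13.5, 14.5) gives a regular 6-gon of circumradius 7.5 (constant along its height) (area = (6/2)·7.500²·sin(360°/6) = 146.14 mm²); Taking the first minus the rest: starting from the 18×7 cube (126.00 mm²), the r=11.5 cylinder at (7.5, 15) partially overlaps it — only the 24.75 mm² overlap (of its 343.60 mm²) is removed, clipping the outline; the r=7.5 cylinder at (13.5, 14.5) misses the remaining region (no effect) — area = 101.25 mm²; the r=2.5 cylinder at (15.5, 7.5) contributes a regular 6-gon of circumradius 2.5 (area = (6/2)·2.500²·sin(360°/6) = 16.24 mm²); Merging all regions: the regions partially overlap — summed areas 117.49 mm² minus the doubly-counted overlap 5.25 mm² gives 112.24 mm² — area = 112.24 mm². Overall, the cross-section is a single solid region. Net area = 112.24 mm².

112.24 mm²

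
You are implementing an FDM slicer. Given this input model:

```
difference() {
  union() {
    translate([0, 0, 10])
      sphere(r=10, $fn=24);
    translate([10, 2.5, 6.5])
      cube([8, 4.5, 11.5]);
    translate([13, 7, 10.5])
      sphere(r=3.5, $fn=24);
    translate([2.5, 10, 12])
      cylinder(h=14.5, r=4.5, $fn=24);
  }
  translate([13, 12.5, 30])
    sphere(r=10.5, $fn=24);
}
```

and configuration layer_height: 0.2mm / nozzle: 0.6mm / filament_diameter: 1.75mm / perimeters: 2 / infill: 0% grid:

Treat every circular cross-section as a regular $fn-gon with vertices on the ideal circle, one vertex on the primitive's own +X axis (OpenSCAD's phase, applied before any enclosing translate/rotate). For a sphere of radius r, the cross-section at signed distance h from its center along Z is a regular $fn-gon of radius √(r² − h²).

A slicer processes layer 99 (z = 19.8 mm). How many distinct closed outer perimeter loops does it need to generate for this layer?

At z = 19.8 mm: the sphere: section is a regular 24-gon, circumradius = √(r²−h²) = √(10²−9.8²) = 1.990; the cube at (10, 2.5) is absent (z outside [6.5, 18]); the sphere at (13, 7) does not reach this height (|z−center|=9.300 > r=3.5); the cylinder at (2.5, 10): section is a regular 24-gon, circumradius r=4.5; Merging all regions: the 2 present regions are separate (no shared area or edge), so areas and boundary lengths simply add and each stays a separate island — 2 connected regions; the sphere at (13, 12.5): section is a regular 24-gon, circumradius = √(r²−h²) = √(10.5²−10.2²) = 2.492; Taking the first minus the rest: starting from the result so far, the r=10.5 sphere at (13, 12.5) misses the remaining region (no effect) — 2 connected regions. The result has 2 disconnected regions.

2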